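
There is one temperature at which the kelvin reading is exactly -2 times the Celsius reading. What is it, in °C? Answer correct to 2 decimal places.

-91.05°C

Let C be the Celsius reading. The kelvin reading is K = 1·C + 273.15.
Require K = -2·C: 1·C + 273.15 = -2·C.
(3)·C = -273.15  ⇒  C = -91.05.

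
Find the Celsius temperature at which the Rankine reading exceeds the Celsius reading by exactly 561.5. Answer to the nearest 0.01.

Let C be the Celsius reading. The Rankine reading is R = 1.8·C + 491.67.
Require R - C = 561.5: (0.8)·C + 491.67 = 561.5.
C = (561.5 - 491.67) / (0.8) = 87.29.

87.29°C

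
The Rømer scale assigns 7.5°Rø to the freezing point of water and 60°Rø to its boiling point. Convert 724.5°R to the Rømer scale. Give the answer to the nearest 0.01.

First in Celsius: (724.5 - 491.67) × 5/9 = 129.3500°C.
Linearly onto the Rømer scale: 7.5 + (129.3500 / 100) × (60 - 7.5) = 75.41°Rø.

75.41°Rø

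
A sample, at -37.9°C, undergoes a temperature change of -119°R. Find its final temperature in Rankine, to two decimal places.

The 119°R change is an interval, so only the factor 5/9 applies: -119 × 5/9 = -66.1111°C.
Final Celsius temperature: -37.9000 - 66.1111 = -104.0111°C.
In Rankine: -104.0111 × 1.8 + 491.67 = 304.45°R.

304.45°R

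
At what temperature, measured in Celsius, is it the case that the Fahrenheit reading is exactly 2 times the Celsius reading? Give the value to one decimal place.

Let C be the Celsius reading. The Fahrenheit reading is F = 1.8·C + 32.
Require F = 2·C: 1.8·C + 32 = 2·C.
(-0.2)·C = -32  ⇒  C = 160.0.

160.0°C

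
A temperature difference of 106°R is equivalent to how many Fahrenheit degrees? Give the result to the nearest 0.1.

Rankine and Fahrenheit degrees are the same size, so the interval is unchanged: 106.0.

106.0°F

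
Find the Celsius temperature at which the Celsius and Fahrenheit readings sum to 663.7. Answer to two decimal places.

225.61°C

Let C be the Celsius reading. The Fahrenheit reading is F = 1.8·C + 32.
Require C + F = 663.7: (2.8)·C + 32 = 663.7.
C = (663.7 - 32) / (2.8) = 225.61.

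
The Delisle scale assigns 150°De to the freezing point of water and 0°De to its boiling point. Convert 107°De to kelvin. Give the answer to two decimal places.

301.82 K

Linear interpolation between the fixed points: C = (107 - 150) × 100 / (0 - 150) = 28.6667°C.
Then 28.6667 + 273.15 = 301.82 K.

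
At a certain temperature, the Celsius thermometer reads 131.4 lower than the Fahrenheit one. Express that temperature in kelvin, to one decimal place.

397.4 K

Let x be the Fahrenheit reading; then the Celsius reading is 5/9·x - 17.7778.
(5/9·x - 17.7778) - x = -131.4  ⇒  (-4/9)·x = -113.622  ⇒  x = 255.6500°F.
In Celsius: (255.65 - 32) × 5/9 = 124.2500°C.
In kelvin: 124.2500 + 273.15 = 397.4 K.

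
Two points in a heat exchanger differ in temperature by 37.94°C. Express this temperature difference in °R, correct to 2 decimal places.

An interval of 1°C corresponds to 1.8°R.
37.94 × 1.8 = 68.29.

68.29°R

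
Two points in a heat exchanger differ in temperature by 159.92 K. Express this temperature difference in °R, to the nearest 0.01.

An interval of 1 K corresponds to 1.8°R.
159.92 × 1.8 = 287.86.

287.86°R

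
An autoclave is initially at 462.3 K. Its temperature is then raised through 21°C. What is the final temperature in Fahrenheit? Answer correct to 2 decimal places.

410.27°F

Initial temperature in Celsius: 462.3 - 273.15 = 189.1500°C.
Final Celsius temperature: 189.1500 + 21.0000 = 210.1500°C.
In Fahrenheit: 210.1500 × 1.8 + 32 = 410.27°F.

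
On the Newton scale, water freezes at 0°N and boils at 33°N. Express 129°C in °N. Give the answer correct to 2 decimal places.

Linearly onto the Newton scale: 0 + (129.0000 / 100) × (33 - 0) = 42.57°N.

42.57°N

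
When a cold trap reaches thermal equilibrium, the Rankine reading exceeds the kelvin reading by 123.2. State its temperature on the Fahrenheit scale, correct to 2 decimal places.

Let x be the Rankine reading; then the kelvin reading is 5/9·x.
(5/9·x) - x = -123.2  ⇒  (-4/9)·x = -123.2  ⇒  x = 277.2000°R.
In Celsius: (277.2 - 491.67) × 5/9 = -119.1500°C.
In Fahrenheit: -119.1500 × 1.8 + 32 = -182.47°F.

-182.47°F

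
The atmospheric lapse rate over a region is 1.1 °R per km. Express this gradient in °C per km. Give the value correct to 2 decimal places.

0.61 °C/km

Since only a temperature interval is involved, the additive offset between the scales drops out.
A change of 1°R is a change of 5/9°C, so 1.1 × 5/9 = 0.61.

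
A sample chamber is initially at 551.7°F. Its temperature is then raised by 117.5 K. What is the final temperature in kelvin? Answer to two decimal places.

679.37 K

Initial temperature in Celsius: (551.7 - 32) × 5/9 = 288.7222°C.
The 117.5 K change is an interval; Kelvin and Celsius degrees are the same size, so ΔC = +117.5°C.
Final Celsius temperature: 288.7222 + 117.5000 = 406.2222°C.
In kelvin: 406.2222 + 273.15 = 679.37 K.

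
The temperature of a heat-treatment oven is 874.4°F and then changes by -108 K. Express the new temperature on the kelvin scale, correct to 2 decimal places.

Initial temperature in Celsius: (874.4 - 32) × 5/9 = 468.0000°C.
The 108 K change is an interval; Kelvin and Celsius degrees are the same size, so ΔC = -108°C.
Final Celsius temperature: 468.0000 - 108.0000 = 360.0000°C.
In kelvin: 360.0000 + 273.15 = 633.15 K.

633.15 K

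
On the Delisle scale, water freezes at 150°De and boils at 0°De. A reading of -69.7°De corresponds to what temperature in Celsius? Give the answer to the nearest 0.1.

146.5°C

Linear interpolation between the fixed points: C = (-69.7 - 150) × 100 / (0 - 150) = 146.4667°C.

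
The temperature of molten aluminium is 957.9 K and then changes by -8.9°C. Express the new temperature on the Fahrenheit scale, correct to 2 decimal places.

1248.53°F

Initial temperature in Celsius: 957.9 - 273.15 = 684.7500°C.
Final Celsius temperature: 684.7500 - 8.9000 = 675.8500°C.
In Fahrenheit: 675.8500 × 1.8 + 32 = 1248.53°F.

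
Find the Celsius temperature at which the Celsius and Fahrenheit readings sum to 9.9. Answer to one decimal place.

-7.9°C

Let C be the Celsius reading. The Fahrenheit reading is F = 1.8·C + 32.
Require C + F = 9.9: (2.8)·C + 32 = 9.9.
C = (9.9 - 32) / (2.8) = -7.9.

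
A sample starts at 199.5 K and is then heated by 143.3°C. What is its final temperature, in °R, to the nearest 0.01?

Initial temperature in Celsius: 199.5 - 273.15 = -73.6500°C.
Final Celsius temperature: -73.6500 + 143.3000 = 69.6500°C.
In Rankine: 69.6500 × 1.8 + 491.67 = 617.04°R.

617.04°R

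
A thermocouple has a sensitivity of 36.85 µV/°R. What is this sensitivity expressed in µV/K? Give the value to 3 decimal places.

Since only a temperature interval is involved, the additive offset between the scales drops out.
A change of 1 K is a change of 1.8°R, so per K the value is 36.85 × 1.8 = 66.330.

66.330 µV/K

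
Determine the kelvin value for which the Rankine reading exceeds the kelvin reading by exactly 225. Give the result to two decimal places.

281.25 K

Let K be the kelvin reading. The Rankine reading is R = 1.8·K.
Require R - K = 225: (0.8)·K = 225.
K = (225) / (0.8) = 281.25.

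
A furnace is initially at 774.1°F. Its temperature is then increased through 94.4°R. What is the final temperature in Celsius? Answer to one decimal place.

464.7°C

Initial temperature in Celsius: (774.1 - 32) × 5/9 = 412.2778°C.
The 94.4°R change is an interval, so only the factor 5/9 applies: +94.4 × 5/9 = +52.4444°C.
Final Celsius temperature: 412.2778 + 52.4444 = 464.7222°C.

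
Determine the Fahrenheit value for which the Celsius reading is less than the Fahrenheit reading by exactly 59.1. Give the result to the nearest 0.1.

93.0°F

Let F be the Fahrenheit reading. The Celsius reading is C = 5/9·F - 17.7778.
Require C - F = -59.1: (-4/9)·F - 17.7778 = -59.1.
F = (-59.1 + 17.7778) / (-4/9) = 93.0.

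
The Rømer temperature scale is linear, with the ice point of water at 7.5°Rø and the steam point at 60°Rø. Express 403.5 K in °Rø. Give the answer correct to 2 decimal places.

First in Celsius: 403.5 - 273.15 = 130.3500°C.
Linearly onto the Rømer scale: 7.5 + (130.3500 / 100) × (60 - 7.5) = 75.93°Rø.

75.93°Rø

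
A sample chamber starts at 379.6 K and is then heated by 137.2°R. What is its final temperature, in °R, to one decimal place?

Initial temperature in Celsius: 379.6 - 273.15 = 106.4500°C.
The 137.2°R change is an interval, so only the factor 5/9 applies: +137.2 × 5/9 = +76.2222°C.
Final Celsius temperature: 106.4500 + 76.2222 = 182.6722°C.
In Rankine: 182.6722 × 1.8 + 491.67 = 820.5°R.

820.5°R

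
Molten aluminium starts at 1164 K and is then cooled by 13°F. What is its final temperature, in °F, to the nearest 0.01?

1622.53°F

Initial temperature in Celsius: 1164 - 273.15 = 890.8500°C.
The 13°F change is an interval, so only the factor 5/9 applies: -13 × 5/9 = -7.2222°C.
Final Celsius temperature: 890.8500 - 7.2222 = 883.6278°C.
In Fahrenheit: 883.6278 × 1.8 + 32 = 1622.53°F.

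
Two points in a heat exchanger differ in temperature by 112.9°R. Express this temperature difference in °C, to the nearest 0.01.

62.72°C

An interval of 1°R corresponds to 5/9°C.
112.9 × 5/9 = 62.72.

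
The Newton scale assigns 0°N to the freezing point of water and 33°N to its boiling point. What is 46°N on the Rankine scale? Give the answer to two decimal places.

742.58°R

Linear interpolation between the fixed points: C = (46 - 0) × 100 / (33 - 0) = 139.3939°C.
Then 139.3939 × 1.8 + 491.67 = 742.58°R.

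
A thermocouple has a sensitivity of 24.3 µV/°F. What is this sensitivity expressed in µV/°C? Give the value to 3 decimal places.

43.740 µV/°C

The quantity depends on a temperature interval, so only the ratio of degree sizes applies; the offset between the scales is irrelevant.
A change of 1°C is a change of 1.8°F, so per °C the value is 24.3 × 1.8 = 43.740.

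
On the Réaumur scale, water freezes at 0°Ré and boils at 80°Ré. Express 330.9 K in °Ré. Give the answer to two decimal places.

46.20°Ré

First in Celsius: 330.9 - 273.15 = 57.7500°C.
Linearly onto the Réaumur scale: 0 + (57.7500 / 100) × (80 - 0) = 46.20°Ré.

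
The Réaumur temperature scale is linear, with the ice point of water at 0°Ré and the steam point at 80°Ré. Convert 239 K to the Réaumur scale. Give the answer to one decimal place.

First in Celsius: 239 - 273.15 = -34.1500°C.
Linearly onto the Réaumur scale: 0 + (-34.1500 / 100) × (80 - 0) = -27.3°Ré.

-27.3°Ré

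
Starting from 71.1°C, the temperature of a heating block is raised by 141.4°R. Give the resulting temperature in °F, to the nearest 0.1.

301.4°F

The 141.4°R change is an interval, so only the factor 5/9 applies: +141.4 × 5/9 = +78.5556°C.
Final Celsius temperature: 71.1000 + 78.5556 = 149.6556°C.
In Fahrenheit: 149.6556 × 1.8 + 32 = 301.4°F.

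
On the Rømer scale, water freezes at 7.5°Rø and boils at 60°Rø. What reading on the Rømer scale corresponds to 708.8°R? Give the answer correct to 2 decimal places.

70.83°Rø

First in Celsius: (708.8 - 491.67) × 5/9 = 120.6278°C.
Linearly onto the Rømer scale: 7.5 + (120.6278 / 100) × (60 - 7.5) = 70.83°Rø.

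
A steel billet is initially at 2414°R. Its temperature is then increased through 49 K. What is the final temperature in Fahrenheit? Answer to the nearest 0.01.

2042.53°F

Initial temperature in Celsius: (2414 - 491.67) × 5/9 = 1067.9611°C.
The 49 K change is an interval; Kelvin and Celsius degrees are the same size, so ΔC = +49°C.
Final Celsius temperature: 1067.9611 + 49.0000 = 1116.9611°C.
In Fahrenheit: 1116.9611 × 1.8 + 32 = 2042.53°F.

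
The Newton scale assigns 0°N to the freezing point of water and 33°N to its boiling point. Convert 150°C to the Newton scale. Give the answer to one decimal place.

Linearly onto the Newton scale: 0 + (150.0000 / 100) × (33 - 0) = 49.5°N.

49.5°N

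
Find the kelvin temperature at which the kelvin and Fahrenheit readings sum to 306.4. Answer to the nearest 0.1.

Let K be the kelvin reading. The Fahrenheit reading is F = 1.8·K - 459.67.
Require K + F = 306.4: (2.8)·K - 459.67 = 306.4.
K = (306.4 + 459.67) / (2.8) = 273.6.

273.6 K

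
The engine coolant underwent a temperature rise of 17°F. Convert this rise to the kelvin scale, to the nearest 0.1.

9.4 K

Only the scale ratio 5/9 matters for a change in temperature.
17 × 5/9 = 9.4.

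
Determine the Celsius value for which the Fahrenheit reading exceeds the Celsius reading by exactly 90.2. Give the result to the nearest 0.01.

Let C be the Celsius reading. The Fahrenheit reading is F = 1.8·C + 32.
Require F - C = 90.2: (0.8)·C + 32 = 90.2.
C = (90.2 - 32) / (0.8) = 72.75.

72.75°C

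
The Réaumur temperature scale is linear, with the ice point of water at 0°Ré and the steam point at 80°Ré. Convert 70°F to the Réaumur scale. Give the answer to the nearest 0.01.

16.89°Ré

First in Celsius: (70 - 32) × 5/9 = 21.1111°C.
Linearly onto the Réaumur scale: 0 + (21.1111 / 100) × (80 - 0) = 16.89°Ré.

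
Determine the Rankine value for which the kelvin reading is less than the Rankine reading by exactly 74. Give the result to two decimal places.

Let R be the Rankine reading. The kelvin reading is K = 5/9·R.
Require K - R = -74: (-4/9)·R = -74.
R = (-74) / (-4/9) = 166.50.

166.50°R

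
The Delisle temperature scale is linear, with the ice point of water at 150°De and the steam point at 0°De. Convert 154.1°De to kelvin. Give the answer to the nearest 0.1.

Linear interpolation between the fixed points: C = (154.1 - 150) × 100 / (0 - 150) = -2.7333°C.
Then -2.7333 + 273.15 = 270.4 K.

270.4 K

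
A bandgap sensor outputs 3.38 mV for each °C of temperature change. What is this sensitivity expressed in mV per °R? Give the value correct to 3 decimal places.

Since only a temperature interval is involved, the additive offset between the scales drops out.
A change of 1°R is a change of 5/9°C, so per °R the value is 3.38 × 5/9 = 1.878.

1.878 mV per °R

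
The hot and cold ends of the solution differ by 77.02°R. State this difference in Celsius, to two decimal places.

Only the scale ratio 5/9 matters for a change in temperature.
77.02 × 5/9 = 42.79.

42.79°C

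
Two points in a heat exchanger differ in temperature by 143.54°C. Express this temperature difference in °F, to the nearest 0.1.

258.4°F

For a temperature interval the offset drops out; only the factor 1.8 applies.
143.54 × 1.8 = 258.4.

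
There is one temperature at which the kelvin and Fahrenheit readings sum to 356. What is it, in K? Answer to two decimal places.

291.31 K

Let K be the kelvin reading. The Fahrenheit reading is F = 1.8·K - 459.67.
Require K + F = 356: (2.8)·K - 459.67 = 356.
K = (356 + 459.67) / (2.8) = 291.31.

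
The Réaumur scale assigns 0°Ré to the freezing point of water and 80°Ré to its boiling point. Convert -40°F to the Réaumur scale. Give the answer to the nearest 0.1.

-32.0°Ré

First in Celsius: (-40 - 32) × 5/9 = -40.0000°C.
Linearly onto the Réaumur scale: 0 + (-40.0000 / 100) × (80 - 0) = -32.0°Ré.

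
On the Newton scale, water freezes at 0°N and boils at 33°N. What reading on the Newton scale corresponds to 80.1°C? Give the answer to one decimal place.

26.4°N

Linearly onto the Newton scale: 0 + (80.1000 / 100) × (33 - 0) = 26.4°N.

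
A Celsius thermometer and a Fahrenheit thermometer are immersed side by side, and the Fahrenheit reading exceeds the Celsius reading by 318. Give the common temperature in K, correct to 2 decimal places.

Let x be the Celsius reading; then the Fahrenheit reading is 1.8·x + 32.
(1.8·x + 32) - x = 318  ⇒  (0.8)·x = 286  ⇒  x = 357.5000°C.
In kelvin: 357.5000 + 273.15 = 630.65 K.

630.65 K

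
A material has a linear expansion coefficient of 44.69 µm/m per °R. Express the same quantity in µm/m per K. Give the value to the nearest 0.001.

80.442 µm/m per K

Since only a temperature interval is involved, the additive offset between the scales drops out.
A change of 1 K is a change of 1.8°R, so per K the value is 44.69 × 1.8 = 80.442.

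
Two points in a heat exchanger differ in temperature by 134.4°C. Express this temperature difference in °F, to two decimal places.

241.92°F

An interval of 1°C corresponds to 1.8°F.
134.4 × 1.8 = 241.92.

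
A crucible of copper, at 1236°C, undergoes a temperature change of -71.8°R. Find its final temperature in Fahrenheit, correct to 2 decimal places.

2185.00°F

The 71.8°R change is an interval, so only the factor 5/9 applies: -71.8 × 5/9 = -39.8889°C.
Final Celsius temperature: 1236.0000 - 39.8889 = 1196.1111°C.
In Fahrenheit: 1196.1111 × 1.8 + 32 = 2185.00°F.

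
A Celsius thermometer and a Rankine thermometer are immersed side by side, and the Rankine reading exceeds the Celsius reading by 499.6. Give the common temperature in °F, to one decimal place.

Let x be the Celsius reading; then the Rankine reading is 1.8·x + 491.67.
(1.8·x + 491.67) - x = 499.6  ⇒  (0.8)·x = 7.93  ⇒  x = 9.9125°C.
In Fahrenheit: 9.9125 × 1.8 + 32 = 49.8°F.

49.8°F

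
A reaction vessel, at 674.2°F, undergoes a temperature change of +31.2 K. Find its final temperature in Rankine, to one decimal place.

Initial temperature in Celsius: (674.2 - 32) × 5/9 = 356.7778°C.
The 31.2 K change is an interval; Kelvin and Celsius degrees are the same size, so ΔC = +31.2°C.
Final Celsius temperature: 356.7778 + 31.2000 = 387.9778°C.
In Rankine: 387.9778 × 1.8 + 491.67 = 1190.0°R.

1190.0°R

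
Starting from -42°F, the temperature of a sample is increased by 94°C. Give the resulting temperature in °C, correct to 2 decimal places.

52.89°C

Initial temperature in Celsius: (-42 - 32) × 5/9 = -41.1111°C.
Final Celsius temperature: -41.1111 + 94.0000 = 52.8889°C.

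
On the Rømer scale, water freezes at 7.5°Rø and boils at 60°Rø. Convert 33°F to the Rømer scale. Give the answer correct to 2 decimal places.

7.79°Rø

First in Celsius: (33 - 32) × 5/9 = 0.5556°C.
Linearly onto the Rømer scale: 7.5 + (0.5556 / 100) × (60 - 7.5) = 7.79°Rø.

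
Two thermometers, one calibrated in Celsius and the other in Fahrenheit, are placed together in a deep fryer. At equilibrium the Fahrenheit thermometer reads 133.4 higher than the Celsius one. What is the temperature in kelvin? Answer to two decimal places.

399.90 K

Let x be the Celsius reading; then the Fahrenheit reading is 1.8·x + 32.
(1.8·x + 32) - x = 133.4  ⇒  (0.8)·x = 101.4  ⇒  x = 126.7500°C.
In kelvin: 126.7500 + 273.15 = 399.90 K.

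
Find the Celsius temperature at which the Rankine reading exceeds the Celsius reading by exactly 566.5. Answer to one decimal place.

93.5°C

Let C be the Celsius reading. The Rankine reading is R = 1.8·C + 491.67.
Require R - C = 566.5: (0.8)·C + 491.67 = 566.5.
C = (566.5 - 491.67) / (0.8) = 93.5.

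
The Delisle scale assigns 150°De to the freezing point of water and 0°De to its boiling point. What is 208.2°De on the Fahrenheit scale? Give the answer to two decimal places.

-37.84°F

Linear interpolation between the fixed points: C = (208.2 - 150) × 100 / (0 - 150) = -38.8000°C.
Then -38.8000 × 1.8 + 32 = -37.84°F.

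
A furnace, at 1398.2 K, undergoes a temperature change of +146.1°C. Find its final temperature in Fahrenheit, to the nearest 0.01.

Initial temperature in Celsius: 1398.2 - 273.15 = 1125.0500°C.
Final Celsius temperature: 1125.0500 + 146.1000 = 1271.1500°C.
In Fahrenheit: 1271.1500 × 1.8 + 32 = 2320.07°F.

2320.07°F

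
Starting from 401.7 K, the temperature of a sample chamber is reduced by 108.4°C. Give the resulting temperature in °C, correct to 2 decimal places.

Initial temperature in Celsius: 401.7 - 273.15 = 128.5500°C.
Final Celsius temperature: 128.5500 - 108.4000 = 20.1500°C.

20.15°C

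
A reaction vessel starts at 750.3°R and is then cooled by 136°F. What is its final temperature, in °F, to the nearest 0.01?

Initial temperature in Celsius: (750.3 - 491.67) × 5/9 = 143.6833°C.
The 136°F change is an interval, so only the factor 5/9 applies: -136 × 5/9 = -75.5556°C.
Final Celsius temperature: 143.6833 - 75.5556 = 68.1278°C.
In Fahrenheit: 68.1278 × 1.8 + 32 = 154.63°F.

154.63°F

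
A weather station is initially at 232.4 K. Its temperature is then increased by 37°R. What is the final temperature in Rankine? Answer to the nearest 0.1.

Initial temperature in Celsius: 232.4 - 273.15 = -40.7500°C.
The 37°R change is an interval, so only the factor 5/9 applies: +37 × 5/9 = +20.5556°C.
Final Celsius temperature: -40.7500 + 20.5556 = -20.1944°C.
In Rankine: -20.1944 × 1.8 + 491.67 = 455.3°R.

455.3°R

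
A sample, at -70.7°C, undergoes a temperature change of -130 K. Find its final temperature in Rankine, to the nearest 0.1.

The 130 K change is an interval; Kelvin and Celsius degrees are the same size, so ΔC = -130°C.
Final Celsius temperature: -70.7000 - 130.0000 = -200.7000°C.
In Rankine: -200.7000 × 1.8 + 491.67 = 130.4°R.

130.4°R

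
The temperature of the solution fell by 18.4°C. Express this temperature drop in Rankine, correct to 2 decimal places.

Only the scale ratio 1.8 matters for a change in temperature.
18.4 × 1.8 = 33.12.

33.12°R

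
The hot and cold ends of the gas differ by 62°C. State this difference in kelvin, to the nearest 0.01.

Celsius and kelvin degrees are the same size, so the interval is unchanged: 62.00.

62.00 K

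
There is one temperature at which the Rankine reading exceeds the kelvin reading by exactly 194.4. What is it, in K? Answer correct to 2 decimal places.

243.00 K

Let K be the kelvin reading. The Rankine reading is R = 1.8·K.
Require R - K = 194.4: (0.8)·K = 194.4.
K = (194.4) / (0.8) = 243.00.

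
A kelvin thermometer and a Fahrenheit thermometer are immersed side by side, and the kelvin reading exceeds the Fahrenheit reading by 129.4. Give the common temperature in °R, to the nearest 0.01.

Let x be the kelvin reading; then the Fahrenheit reading is 1.8·x - 459.67.
(1.8·x - 459.67) - x = -129.4  ⇒  (0.8)·x = 330.27  ⇒  x = 412.8375 K.
In Celsius: 412.8375 - 273.15 = 139.6875°C.
In Rankine: 139.6875 × 1.8 + 491.67 = 743.11°R.

743.11°R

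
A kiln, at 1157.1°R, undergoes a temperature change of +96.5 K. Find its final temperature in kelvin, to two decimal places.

739.33 K

Initial temperature in Celsius: (1157.1 - 491.67) × 5/9 = 369.6833°C.
The 96.5 K change is an interval; Kelvin and Celsius degrees are the same size, so ΔC = +96.5°C.
Final Celsius temperature: 369.6833 + 96.5000 = 466.1833°C.
In kelvin: 466.1833 + 273.15 = 739.33 K.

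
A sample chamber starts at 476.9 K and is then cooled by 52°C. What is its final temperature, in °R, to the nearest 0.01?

764.82°R

Initial temperature in Celsius: 476.9 - 273.15 = 203.7500°C.
Final Celsius temperature: 203.7500 - 52.0000 = 151.7500°C.
In Rankine: 151.7500 × 1.8 + 491.67 = 764.82°R.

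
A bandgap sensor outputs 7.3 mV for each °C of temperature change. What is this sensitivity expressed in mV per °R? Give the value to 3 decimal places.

The quantity depends on a temperature interval, so only the ratio of degree sizes applies; the offset between the scales is irrelevant.
A change of 1°R is a change of 5/9°C, so per °R the value is 7.3 × 5/9 = 4.056.

4.056 mV per °R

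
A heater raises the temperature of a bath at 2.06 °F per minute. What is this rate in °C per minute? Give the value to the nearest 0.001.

1.144 °C/minute

The quantity depends on a temperature interval, so only the ratio of degree sizes applies; the offset between the scales is irrelevant.
A change of 1°F is a change of 5/9°C, so 2.06 × 5/9 = 1.144.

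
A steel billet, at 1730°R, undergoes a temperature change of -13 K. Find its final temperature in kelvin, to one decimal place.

Initial temperature in Celsius: (1730 - 491.67) × 5/9 = 687.9611°C.
The 13 K change is an interval; Kelvin and Celsius degrees are the same size, so ΔC = -13°C.
Final Celsius temperature: 687.9611 - 13.0000 = 674.9611°C.
In kelvin: 674.9611 + 273.15 = 948.1 K.

948.1 K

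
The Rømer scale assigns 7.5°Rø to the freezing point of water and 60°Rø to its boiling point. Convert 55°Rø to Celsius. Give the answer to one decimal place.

Linear interpolation between the fixed points: C = (55 - 7.5) × 100 / (60 - 7.5) = 90.4762°C.

90.5°C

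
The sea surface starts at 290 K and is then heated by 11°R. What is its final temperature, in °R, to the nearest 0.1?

Initial temperature in Celsius: 290 - 273.15 = 16.8500°C.
The 11°R change is an interval, so only the factor 5/9 applies: +11 × 5/9 = +6.1111°C.
Final Celsius temperature: 16.8500 + 6.1111 = 22.9611°C.
In Rankine: 22.9611 × 1.8 + 491.67 = 533.0°R.

533.0°R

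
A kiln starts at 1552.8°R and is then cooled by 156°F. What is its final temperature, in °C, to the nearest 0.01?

502.85°C

Initial temperature in Celsius: (1552.8 - 491.67) × 5/9 = 589.5167°C.
The 156°F change is an interval, so only the factor 5/9 applies: -156 × 5/9 = -86.6667°C.
Final Celsius temperature: 589.5167 - 86.6667 = 502.8500°C.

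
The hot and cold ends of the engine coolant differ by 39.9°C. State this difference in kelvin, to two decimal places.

39.90 K

Celsius and kelvin degrees are the same size, so the interval is unchanged: 39.90.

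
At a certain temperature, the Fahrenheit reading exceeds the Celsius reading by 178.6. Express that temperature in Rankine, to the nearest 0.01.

Let x be the Fahrenheit reading; then the Celsius reading is 5/9·x - 17.7778.
(5/9·x - 17.7778) - x = -178.6  ⇒  (-4/9)·x = -160.822  ⇒  x = 361.8500°F.
In Celsius: (361.85 - 32) × 5/9 = 183.2500°C.
In Rankine: 183.2500 × 1.8 + 491.67 = 821.52°R.

821.52°R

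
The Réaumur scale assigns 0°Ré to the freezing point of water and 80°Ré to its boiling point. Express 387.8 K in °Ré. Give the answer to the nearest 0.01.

First in Celsius: 387.8 - 273.15 = 114.6500°C.
Linearly onto the Réaumur scale: 0 + (114.6500 / 100) × (80 - 0) = 91.72°Ré.

91.72°Ré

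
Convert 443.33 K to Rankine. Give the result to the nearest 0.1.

In Celsius: 443.33 - 273.15 = 170.1800°C.
In Rankine: 170.1800 × 1.8 + 491.67 = 798.0°R.

798.0°R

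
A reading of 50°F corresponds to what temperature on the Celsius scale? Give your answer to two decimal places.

In Celsius: (50 - 32) × 5/9 = 10.0000°C.

10.00°C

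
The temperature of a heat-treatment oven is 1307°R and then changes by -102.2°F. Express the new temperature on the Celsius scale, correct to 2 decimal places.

Initial temperature in Celsius: (1307 - 491.67) × 5/9 = 452.9611°C.
The 102.2°F change is an interval, so only the factor 5/9 applies: -102.2 × 5/9 = -56.7778°C.
Final Celsius temperature: 452.9611 - 56.7778 = 396.1833°C.

396.18°C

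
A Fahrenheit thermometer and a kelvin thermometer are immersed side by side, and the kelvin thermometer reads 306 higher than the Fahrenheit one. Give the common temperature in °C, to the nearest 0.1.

Let x be the Fahrenheit reading; then the kelvin reading is 5/9·x + 255.372.
(5/9·x + 255.372) - x = 306  ⇒  (-4/9)·x = 50.6278  ⇒  x = -113.9125°F.
In Celsius: (-113.9125 - 32) × 5/9 = -81.1°C.

-81.1°C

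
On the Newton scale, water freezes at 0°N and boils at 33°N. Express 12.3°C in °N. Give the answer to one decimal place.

Linearly onto the Newton scale: 0 + (12.3000 / 100) × (33 - 0) = 4.1°N.

4.1°N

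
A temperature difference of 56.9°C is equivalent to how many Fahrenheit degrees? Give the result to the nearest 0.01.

102.42°F

For a temperature interval the offset drops out; only the factor 1.8 applies.
56.9 × 1.8 = 102.42.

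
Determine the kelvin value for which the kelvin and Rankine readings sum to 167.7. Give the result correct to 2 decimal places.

59.89 K

Let K be the kelvin reading. The Rankine reading is R = 1.8·K.
Require K + R = 167.7: (2.8)·K = 167.7.
K = (167.7) / (2.8) = 59.89.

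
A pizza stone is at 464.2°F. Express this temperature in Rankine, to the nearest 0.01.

923.87°R

In Celsius: (464.2 - 32) × 5/9 = 240.1111°C.
In Rankine: 240.1111 × 1.8 + 491.67 = 923.87°R.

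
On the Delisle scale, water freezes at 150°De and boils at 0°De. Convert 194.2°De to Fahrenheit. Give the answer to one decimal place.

Linear interpolation between the fixed points: C = (194.2 - 150) × 100 / (0 - 150) = -29.4667°C.
Then -29.4667 × 1.8 + 32 = -21.0°F.

-21.0°F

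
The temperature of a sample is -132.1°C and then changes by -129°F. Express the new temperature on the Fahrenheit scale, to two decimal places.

-334.78°F

The 129°F change is an interval, so only the factor 5/9 applies: -129 × 5/9 = -71.6667°C.
Final Celsius temperature: -132.1000 - 71.6667 = -203.7667°C.
In Fahrenheit: -203.7667 × 1.8 + 32 = -334.78°F.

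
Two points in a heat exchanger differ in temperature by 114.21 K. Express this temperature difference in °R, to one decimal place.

An interval of 1 K corresponds to 1.8°R.
114.21 × 1.8 = 205.6.

205.6°R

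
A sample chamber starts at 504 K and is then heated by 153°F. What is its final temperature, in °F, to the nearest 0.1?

600.5°F

Initial temperature in Celsius: 504 - 273.15 = 230.8500°C.
The 153°F change is an interval, so only the factor 5/9 applies: +153 × 5/9 = +85.0000°C.
Final Celsius temperature: 230.8500 + 85.0000 = 315.8500°C.
In Fahrenheit: 315.8500 × 1.8 + 32 = 600.5°F.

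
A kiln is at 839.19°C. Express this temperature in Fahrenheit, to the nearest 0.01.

1542.54°F

In Fahrenheit: 839.1900 × 1.8 + 32 = 1542.54°F.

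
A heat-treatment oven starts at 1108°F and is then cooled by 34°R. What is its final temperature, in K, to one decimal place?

Initial temperature in Celsius: (1108 - 32) × 5/9 = 597.7778°C.
The 34°R change is an interval, so only the factor 5/9 applies: -34 × 5/9 = -18.8889°C.
Final Celsius temperature: 597.7778 - 18.8889 = 578.8889°C.
In kelvin: 578.8889 + 273.15 = 852.0 K.

852.0 K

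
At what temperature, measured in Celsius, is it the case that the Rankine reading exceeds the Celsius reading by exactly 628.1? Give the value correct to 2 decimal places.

170.54°C

Let C be the Celsius reading. The Rankine reading is R = 1.8·C + 491.67.
Require R - C = 628.1: (0.8)·C + 491.67 = 628.1.
C = (628.1 - 491.67) / (0.8) = 170.54.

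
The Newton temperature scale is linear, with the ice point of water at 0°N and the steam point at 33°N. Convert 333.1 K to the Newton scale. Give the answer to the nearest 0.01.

First in Celsius: 333.1 - 273.15 = 59.9500°C.
Linearly onto the Newton scale: 0 + (59.9500 / 100) × (33 - 0) = 19.78°N.

19.78°N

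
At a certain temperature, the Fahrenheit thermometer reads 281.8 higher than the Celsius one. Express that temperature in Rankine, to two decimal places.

Let x be the Celsius reading; then the Fahrenheit reading is 1.8·x + 32.
(1.8·x + 32) - x = 281.8  ⇒  (0.8)·x = 249.8  ⇒  x = 312.2500°C.
In Rankine: 312.2500 × 1.8 + 491.67 = 1053.72°R.

1053.72°R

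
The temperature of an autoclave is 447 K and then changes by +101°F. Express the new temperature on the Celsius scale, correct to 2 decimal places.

229.96°C

Initial temperature in Celsius: 447 - 273.15 = 173.8500°C.
The 101°F change is an interval, so only the factor 5/9 applies: +101 × 5/9 = +56.1111°C.
Final Celsius temperature: 173.8500 + 56.1111 = 229.9611°C.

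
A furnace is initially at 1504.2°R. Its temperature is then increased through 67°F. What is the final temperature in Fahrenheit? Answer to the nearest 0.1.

Initial temperature in Celsius: (1504.2 - 491.67) × 5/9 = 562.5167°C.
The 67°F change is an interval, so only the factor 5/9 applies: +67 × 5/9 = +37.2222°C.
Final Celsius temperature: 562.5167 + 37.2222 = 599.7389°C.
In Fahrenheit: 599.7389 × 1.8 + 32 = 1111.5°F.

1111.5°F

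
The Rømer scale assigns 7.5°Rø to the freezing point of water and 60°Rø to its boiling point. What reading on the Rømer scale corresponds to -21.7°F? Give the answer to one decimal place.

-8.2°Rø

First in Celsius: (-21.7 - 32) × 5/9 = -29.8333°C.
Linearly onto the Rømer scale: 7.5 + (-29.8333 / 100) × (60 - 7.5) = -8.2°Rø.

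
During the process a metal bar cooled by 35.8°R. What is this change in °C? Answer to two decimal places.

19.89°C

An interval of 1°R corresponds to 5/9°C.
35.8 × 5/9 = 19.89.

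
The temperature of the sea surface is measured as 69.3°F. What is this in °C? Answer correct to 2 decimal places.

In Celsius: (69.3 - 32) × 5/9 = 20.7222°C.

20.72°C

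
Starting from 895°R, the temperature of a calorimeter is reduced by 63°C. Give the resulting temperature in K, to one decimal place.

Initial temperature in Celsius: (895 - 491.67) × 5/9 = 224.0722°C.
Final Celsius temperature: 224.0722 - 63.0000 = 161.0722°C.
In kelvin: 161.0722 + 273.15 = 434.2 K.

434.2 K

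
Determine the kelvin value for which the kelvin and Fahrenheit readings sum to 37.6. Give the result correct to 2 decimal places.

Let K be the kelvin reading. The Fahrenheit reading is F = 1.8·K - 459.67.
Require K + F = 37.6: (2.8)·K - 459.67 = 37.6.
K = (37.6 + 459.67) / (2.8) = 177.60.

177.60 K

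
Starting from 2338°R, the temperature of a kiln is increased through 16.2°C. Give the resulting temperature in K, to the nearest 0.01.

1315.09 K

Initial temperature in Celsius: (2338 - 491.67) × 5/9 = 1025.7389°C.
Final Celsius temperature: 1025.7389 + 16.2000 = 1041.9389°C.
In kelvin: 1041.9389 + 273.15 = 1315.09 K.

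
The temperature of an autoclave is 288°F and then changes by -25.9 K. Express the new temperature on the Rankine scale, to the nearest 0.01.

701.05°R

Initial temperature in Celsius: (288 - 32) × 5/9 = 142.2222°C.
The 25.9 K change is an interval; Kelvin and Celsius degrees are the same size, so ΔC = -25.9°C.
Final Celsius temperature: 142.2222 - 25.9000 = 116.3222°C.
In Rankine: 116.3222 × 1.8 + 491.67 = 701.05°R.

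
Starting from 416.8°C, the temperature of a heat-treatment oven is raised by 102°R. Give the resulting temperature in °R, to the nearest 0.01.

The 102°R change is an interval, so only the factor 5/9 applies: +102 × 5/9 = +56.6667°C.
Final Celsius temperature: 416.8000 + 56.6667 = 473.4667°C.
In Rankine: 473.4667 × 1.8 + 491.67 = 1343.91°R.

1343.91°R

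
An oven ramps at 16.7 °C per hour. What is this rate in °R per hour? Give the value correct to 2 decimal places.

Since only a temperature interval is involved, the additive offset between the scales drops out.
A change of 1°C is a change of 1.8°R, so 16.7 × 1.8 = 30.06.

30.06 °R/hour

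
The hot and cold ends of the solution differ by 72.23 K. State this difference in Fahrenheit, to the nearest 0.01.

130.01°F

Only the scale ratio 1.8 matters for a change in temperature.
72.23 × 1.8 = 130.01.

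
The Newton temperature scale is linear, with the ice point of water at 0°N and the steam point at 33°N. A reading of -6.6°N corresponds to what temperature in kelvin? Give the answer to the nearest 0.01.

Linear interpolation between the fixed points: C = (-6.6 - 0) × 100 / (33 - 0) = -20.0000°C.
Then -20.0000 + 273.15 = 253.15 K.

253.15 K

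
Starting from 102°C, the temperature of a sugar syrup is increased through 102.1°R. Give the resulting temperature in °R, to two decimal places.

777.37°R

The 102.1°R change is an interval, so only the factor 5/9 applies: +102.1 × 5/9 = +56.7222°C.
Final Celsius temperature: 102.0000 + 56.7222 = 158.7222°C.
In Rankine: 158.7222 × 1.8 + 491.67 = 777.37°R.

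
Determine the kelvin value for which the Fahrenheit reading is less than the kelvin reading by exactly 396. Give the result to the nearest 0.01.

79.59 K

Let K be the kelvin reading. The Fahrenheit reading is F = 1.8·K - 459.67.
Require F - K = -396: (0.8)·K - 459.67 = -396.
K = (-396 + 459.67) / (0.8) = 79.59.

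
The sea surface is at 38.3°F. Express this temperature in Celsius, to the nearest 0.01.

In Celsius: (38.3 - 32) × 5/9 = 3.5000°C.

3.50°C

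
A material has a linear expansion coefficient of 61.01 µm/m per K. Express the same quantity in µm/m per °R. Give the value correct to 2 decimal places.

The quantity depends on a temperature interval, so only the ratio of degree sizes applies; the offset between the scales is irrelevant.
A change of 1°R is a change of 5/9 K, so per °R the value is 61.01 × 5/9 = 33.89.

33.89 µm/m per °R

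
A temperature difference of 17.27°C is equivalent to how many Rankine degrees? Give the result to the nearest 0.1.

31.1°R

For a temperature interval the offset drops out; only the factor 1.8 applies.
17.27 × 1.8 = 31.1.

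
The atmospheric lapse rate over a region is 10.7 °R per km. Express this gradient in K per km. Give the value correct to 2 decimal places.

The quantity depends on a temperature interval, so only the ratio of degree sizes applies; the offset between the scales is irrelevant.
A change of 1°R is a change of 5/9 K, so 10.7 × 5/9 = 5.94.

5.94 K/km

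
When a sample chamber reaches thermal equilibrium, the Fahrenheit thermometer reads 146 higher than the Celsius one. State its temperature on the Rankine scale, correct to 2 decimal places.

Let x be the Celsius reading; then the Fahrenheit reading is 1.8·x + 32.
(1.8·x + 32) - x = 146  ⇒  (0.8)·x = 114  ⇒  x = 142.5000°C.
In Rankine: 142.5000 × 1.8 + 491.67 = 748.17°R.

748.17°R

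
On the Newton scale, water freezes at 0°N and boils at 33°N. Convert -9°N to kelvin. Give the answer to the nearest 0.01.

Linear interpolation between the fixed points: C = (-9 - 0) × 100 / (33 - 0) = -27.2727°C.
Then -27.2727 + 273.15 = 245.88 K.

245.88 K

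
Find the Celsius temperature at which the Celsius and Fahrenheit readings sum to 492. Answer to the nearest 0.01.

Let C be the Celsius reading. The Fahrenheit reading is F = 1.8·C + 32.
Require C + F = 492: (2.8)·C + 32 = 492.
C = (492 - 32) / (2.8) = 164.29.

164.29°C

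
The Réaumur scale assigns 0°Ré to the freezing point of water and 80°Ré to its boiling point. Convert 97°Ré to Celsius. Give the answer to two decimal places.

121.25°C

Linear interpolation between the fixed points: C = (97 - 0) × 100 / (80 - 0) = 121.2500°C.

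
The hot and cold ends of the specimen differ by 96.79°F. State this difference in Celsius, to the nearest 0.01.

An interval of 1°F corresponds to 5/9°C.
96.79 × 5/9 = 53.77.

53.77°C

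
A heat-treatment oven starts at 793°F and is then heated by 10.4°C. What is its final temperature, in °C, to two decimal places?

Initial temperature in Celsius: (793 - 32) × 5/9 = 422.7778°C.
Final Celsius temperature: 422.7778 + 10.4000 = 433.1778°C.

433.18°C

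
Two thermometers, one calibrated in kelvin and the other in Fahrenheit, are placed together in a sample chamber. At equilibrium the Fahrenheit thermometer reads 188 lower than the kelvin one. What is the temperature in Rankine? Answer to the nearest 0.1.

611.3°R

Let x be the kelvin reading; then the Fahrenheit reading is 1.8·x - 459.67.
(1.8·x - 459.67) - x = -188  ⇒  (0.8)·x = 271.67  ⇒  x = 339.5875 K.
In Celsius: 339.5875 - 273.15 = 66.4375°C.
In Rankine: 66.4375 × 1.8 + 491.67 = 611.3°R.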